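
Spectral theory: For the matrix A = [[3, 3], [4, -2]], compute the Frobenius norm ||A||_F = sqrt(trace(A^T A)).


||A||_F^2 = sum a_ij^2
= 3^2 + 3^2 + 4^2 + (-2)^2
= 9 + 9 + 16 + 4 = 38
||A||_F = sqrt(38) = 6.1644

6.1644


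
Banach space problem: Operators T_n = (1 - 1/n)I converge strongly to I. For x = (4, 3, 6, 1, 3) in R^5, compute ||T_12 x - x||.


T_12 x - x = (1 - 1/12)x - x = -x/12
||x|| = sqrt(71) = 8.4261
||T_12 x - x|| = ||x||/12 = 8.4261/12 = 0.7022

0.7022


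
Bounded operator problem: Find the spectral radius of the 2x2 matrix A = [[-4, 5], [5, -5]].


For a 2x2 matrix, eigenvalues satisfy lambda^2 - (trace)*lambda + det = 0
trace = -4 + -5 = -9
det = -4*-5 - 5*5 = -5
discriminant = (-9)^2 - 4*(-5) = 101
spectral radius = max |eigenvalue| = 9.5249

9.5249


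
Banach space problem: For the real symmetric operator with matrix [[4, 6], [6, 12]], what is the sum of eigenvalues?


For a self-adjoint (symmetric) matrix, the eigenvalues are real.
The sum of eigenvalues equals the trace of the matrix.
trace = 4 + 12 = 16

16


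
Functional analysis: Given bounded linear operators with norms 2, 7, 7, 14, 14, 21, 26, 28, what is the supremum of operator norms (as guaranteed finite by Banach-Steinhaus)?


By the Uniform Boundedness Principle, the supremum of norms is finite.
sup_k ||T_k|| = max(2, 7, 7, 14, 14, 21, 26, 28) = 28

28


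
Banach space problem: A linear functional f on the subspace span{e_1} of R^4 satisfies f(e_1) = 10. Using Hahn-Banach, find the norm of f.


The norm of f is given by ||f|| = sup_{||x||=1} |f(x)|.
On span{e_1}, ||e_1|| = 1, so ||f|| = |f(e_1)| / ||e_1||
= |10| / 1 = 10.0000

10.0000


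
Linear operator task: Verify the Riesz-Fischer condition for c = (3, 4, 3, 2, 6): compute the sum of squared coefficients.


sum |c_n|^2 = 3^2 + 4^2 + 3^2 + 2^2 + 6^2
= 9 + 16 + 9 + 4 + 36
= 74

74


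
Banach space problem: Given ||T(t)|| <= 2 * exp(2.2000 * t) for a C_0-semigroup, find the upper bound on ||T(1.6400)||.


||T(1.6400)|| <= 2 * exp(2.2000 * 1.6400)
= 2 * exp(3.6080)
= 2 * 36.8922
= 73.7844

73.7844


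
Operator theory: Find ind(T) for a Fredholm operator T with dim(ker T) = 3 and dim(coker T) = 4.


The Fredholm index is defined as ind(T) = dim(ker T) - dim(coker T)
= 3 - 4
= -1

-1


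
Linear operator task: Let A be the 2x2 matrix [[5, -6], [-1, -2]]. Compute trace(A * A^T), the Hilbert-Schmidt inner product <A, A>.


trace(A * A^T) = sum of squares of all entries
= 5^2 + (-6)^2 + (-1)^2 + (-2)^2
= 25 + 36 + 1 + 4
= 66

66


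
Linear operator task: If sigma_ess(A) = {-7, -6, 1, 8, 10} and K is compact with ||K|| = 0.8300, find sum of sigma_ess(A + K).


By Weyl's theorem, the essential spectrum is invariant under compact perturbations.
sigma_ess(A + K) = sigma_ess(A) = {-7, -6, 1, 8, 10}
Sum = -7 + -6 + 1 + 8 + 10 = 6

6


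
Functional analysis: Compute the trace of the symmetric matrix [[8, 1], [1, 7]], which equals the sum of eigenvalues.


For a self-adjoint (symmetric) matrix, the eigenvalues are real.
The sum of eigenvalues equals the trace of the matrix.
trace = 8 + 7 = 15

15


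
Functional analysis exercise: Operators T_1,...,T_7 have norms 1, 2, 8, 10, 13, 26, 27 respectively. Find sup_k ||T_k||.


By the Uniform Boundedness Principle, the supremum of norms is finite.
sup_k ||T_k|| = max(1, 2, 8, 10, 13, 26, 27) = 27

27


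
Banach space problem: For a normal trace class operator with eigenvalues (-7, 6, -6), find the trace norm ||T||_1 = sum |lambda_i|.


For a normal operator, singular values equal |eigenvalues|.
Trace norm = sum |lambda_i| = 7 + 6 + 6
= 19

19


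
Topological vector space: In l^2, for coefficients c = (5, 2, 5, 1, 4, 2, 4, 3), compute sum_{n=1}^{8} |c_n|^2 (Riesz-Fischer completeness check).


sum |c_n|^2 = 5^2 + 2^2 + 5^2 + 1^2 + 4^2 + 2^2 + 4^2 + 3^2
= 25 + 4 + 25 + 1 + 16 + 4 + 16 + 9
= 100

100


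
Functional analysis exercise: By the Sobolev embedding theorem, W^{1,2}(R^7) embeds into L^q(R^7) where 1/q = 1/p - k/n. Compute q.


Using the Sobolev embedding formula: 1/q = 1/p - k/n
1/q = 1/2 - 1/7 = 5/14
q = 1/(5/14) = 14/5 = 2.8000

2.8000


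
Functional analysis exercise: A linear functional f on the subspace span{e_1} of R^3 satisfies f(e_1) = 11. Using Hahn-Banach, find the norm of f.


The norm of f is given by ||f|| = sup_{||x||=1} |f(x)|.
On span{e_1}, ||e_1|| = 1, so ||f|| = |f(e_1)| / ||e_1||
= |11| / 1 = 11.0000

11.0000


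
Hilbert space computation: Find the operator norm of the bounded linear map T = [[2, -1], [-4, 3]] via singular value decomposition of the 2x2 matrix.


A^T A = [[20, -14], [-14, 10]]
trace(A^T A) = 30, det(A^T A) = 4
discriminant = 30^2 - 4*4 = 884
Largest eigenvalue of A^T A = (trace + sqrt(disc))/2 = 29.8661
||T|| = sqrt(29.8661) = 5.4650

5.4650


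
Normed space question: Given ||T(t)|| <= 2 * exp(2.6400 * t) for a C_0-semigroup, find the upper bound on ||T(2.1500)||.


||T(2.1500)|| <= 2 * exp(2.6400 * 2.1500)
= 2 * exp(5.6760)
= 2 * 291.7800
= 583.5599

583.5599


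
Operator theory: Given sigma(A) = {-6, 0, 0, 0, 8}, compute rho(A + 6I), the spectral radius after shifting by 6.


Spectrum of A + 6I = {0, 6, 6, 6, 14}
Spectral radius = max |lambda| over the shifted spectrum
= max(0, 6, 6, 6, 14) = 14

14


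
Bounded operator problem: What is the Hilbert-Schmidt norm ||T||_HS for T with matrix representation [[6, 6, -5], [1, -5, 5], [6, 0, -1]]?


The Hilbert-Schmidt norm is sqrt(sum of squares of all entries).
Sum of squares = 6^2 + 6^2 + (-5)^2 + 1^2 + (-5)^2 + 5^2 + 6^2 + 0^2 + (-1)^2
= 36 + 36 + 25 + 1 + 25 + 25 + 36 + 0 + 1 = 185
||T||_HS = sqrt(185) = 13.6015

13.6015


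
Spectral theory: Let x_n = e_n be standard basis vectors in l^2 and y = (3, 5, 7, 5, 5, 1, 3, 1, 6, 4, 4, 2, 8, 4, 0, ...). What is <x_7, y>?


x_7 = e_7 is the standard basis vector with 1 in position 7.
<x_7, y> = y_7 = 3
As n -> infinity, <x_n, y> -> 0, confirming weak convergence of (x_n) to 0.

3


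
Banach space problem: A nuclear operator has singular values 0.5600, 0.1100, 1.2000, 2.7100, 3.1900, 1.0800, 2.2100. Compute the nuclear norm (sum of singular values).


The nuclear norm is the sum of all singular values.
||T||_1 = 0.5600 + 0.1100 + 1.2000 + 2.7100 + 3.1900 + 1.0800 + 2.2100
= 11.0600

11.0600


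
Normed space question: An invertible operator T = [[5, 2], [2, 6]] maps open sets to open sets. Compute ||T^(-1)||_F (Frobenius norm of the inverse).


det(T) = 5*6 - 2*2 = 26
T^(-1) = (1/26) * [[6, -2], [-2, 5]] = [[0.2308, -0.0769], [-0.0769, 0.1923]]
||T^(-1)||_F^2 = 0.2308^2 + (-0.0769)^2 + (-0.0769)^2 + 0.1923^2 = 0.1021
||T^(-1)||_F = sqrt(0.1021) = 0.3195

0.3195


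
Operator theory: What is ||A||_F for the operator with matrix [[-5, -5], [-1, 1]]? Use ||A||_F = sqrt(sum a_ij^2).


||A||_F^2 = sum a_ij^2
= (-5)^2 + (-5)^2 + (-1)^2 + 1^2
= 25 + 25 + 1 + 1 = 52
||A||_F = sqrt(52) = 7.2111

7.2111


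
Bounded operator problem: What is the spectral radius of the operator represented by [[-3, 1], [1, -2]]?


For a 2x2 matrix, eigenvalues satisfy lambda^2 - (trace)*lambda + det = 0
trace = -3 + -2 = -5
det = -3*-2 - 1*1 = 5
discriminant = (-5)^2 - 4*(5) = 5
spectral radius = max |eigenvalue| = 3.6180

3.6180


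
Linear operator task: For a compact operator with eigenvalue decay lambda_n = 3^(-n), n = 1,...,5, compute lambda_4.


The eigenvalue formula gives lambda_4 = 1/3^4
= 1/81
= 0.0123

0.0123


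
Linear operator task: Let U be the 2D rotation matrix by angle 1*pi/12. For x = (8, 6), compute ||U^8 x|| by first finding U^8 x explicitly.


U is a rotation by theta = 1*pi/12
U^8 = rotation by 8*theta = 8*pi/12
cos(8*pi/12) = -0.5000, sin(8*pi/12) = 0.8660
U^8 x = (-0.5000 * 8 - 0.8660 * 6, 0.8660 * 8 + -0.5000 * 6)
= (-9.1962, 3.9282)
||U^8 x|| = sqrt((-9.1962)^2 + 3.9282^2) = sqrt(100.0000) = 10.0000

10.0000


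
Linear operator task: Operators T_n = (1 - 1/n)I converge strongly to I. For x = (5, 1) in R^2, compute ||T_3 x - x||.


T_3 x - x = (1 - 1/3)x - x = -x/3
||x|| = sqrt(26) = 5.0990
||T_3 x - x|| = ||x||/3 = 5.0990/3 = 1.6997

1.6997


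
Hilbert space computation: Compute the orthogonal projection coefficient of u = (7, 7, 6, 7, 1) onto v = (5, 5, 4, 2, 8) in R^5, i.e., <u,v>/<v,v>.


Computing <u,v> = 7*5 + 7*5 + 6*4 + 7*2 + 1*8 = 116
Computing <v,v> = 5^2 + 5^2 + 4^2 + 2^2 + 8^2 = 134
Projection coefficient = 116/134 = 0.8657

0.8657


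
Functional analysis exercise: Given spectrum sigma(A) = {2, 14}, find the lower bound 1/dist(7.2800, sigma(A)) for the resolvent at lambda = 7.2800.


dist(7.2800, {2, 14}) = min(|7.2800 - 2|, |7.2800 - 14|)
= min(5.2800, 6.7200) = 5.2800
Resolvent bound = 1/5.2800 = 0.1894

0.1894


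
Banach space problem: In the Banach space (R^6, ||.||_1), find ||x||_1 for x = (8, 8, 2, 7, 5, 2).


The l^1 norm equals the sum of absolute values of all components.
||x||_1 = 8 + 8 + 2 + 7 + 5 + 2
= 32

32.0000


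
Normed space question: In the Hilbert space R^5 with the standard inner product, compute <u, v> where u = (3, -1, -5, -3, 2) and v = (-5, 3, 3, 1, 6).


Computing the standard inner product <u, v> = sum u_i * v_i
= 3*-5 + -1*3 + -5*3 + -3*1 + 2*6
= -15 + -3 + -15 + -3 + 12
= -24

-24


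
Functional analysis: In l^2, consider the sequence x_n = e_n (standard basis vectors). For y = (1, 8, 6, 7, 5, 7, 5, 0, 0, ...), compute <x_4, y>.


x_4 = e_4 is the standard basis vector with 1 in position 4.
<x_4, y> = y_4 = 7
As n -> infinity, <x_n, y> -> 0, confirming weak convergence of (x_n) to 0.

7


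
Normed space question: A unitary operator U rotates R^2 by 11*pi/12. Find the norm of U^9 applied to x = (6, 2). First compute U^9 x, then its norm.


U is a rotation by theta = 11*pi/12
U^9 = rotation by 9*theta = 99*pi/12 = 3*pi/12 (mod 2*pi)
cos(3*pi/12) = 0.7071, sin(3*pi/12) = 0.7071
U^9 x = (0.7071 * 6 - 0.7071 * 2, 0.7071 * 6 + 0.7071 * 2)
= (2.8284, 5.6569)
||U^9 x|| = sqrt(2.8284^2 + 5.6569^2) = sqrt(40.0000) = 6.3246

6.3246


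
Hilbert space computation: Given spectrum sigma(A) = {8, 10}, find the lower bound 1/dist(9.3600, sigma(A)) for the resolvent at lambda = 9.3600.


dist(9.3600, {8, 10}) = min(|9.3600 - 8|, |9.3600 - 10|)
= min(1.3600, 0.6400) = 0.6400
Resolvent bound = 1/0.6400 = 1.5625

1.5625


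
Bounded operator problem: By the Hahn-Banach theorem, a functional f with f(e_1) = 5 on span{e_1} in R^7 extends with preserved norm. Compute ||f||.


The norm of f is given by ||f|| = sup_{||x||=1} |f(x)|.
On span{e_1}, ||e_1|| = 1, so ||f|| = |f(e_1)| / ||e_1||
= |5| / 1 = 5.0000

5.0000


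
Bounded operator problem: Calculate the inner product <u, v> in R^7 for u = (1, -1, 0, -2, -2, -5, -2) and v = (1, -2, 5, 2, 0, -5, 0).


Computing the standard inner product <u, v> = sum u_i * v_i
= 1*1 + -1*-2 + 0*5 + -2*2 + -2*0 + -5*-5 + -2*0
= 1 + 2 + 0 + -4 + 0 + 25 + 0
= 24

24


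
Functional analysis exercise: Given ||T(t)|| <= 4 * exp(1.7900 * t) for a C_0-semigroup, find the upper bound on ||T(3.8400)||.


||T(3.8400)|| <= 4 * exp(1.7900 * 3.8400)
= 4 * exp(6.8736)
= 4 * 966.4214
= 3865.6857

3865.6857


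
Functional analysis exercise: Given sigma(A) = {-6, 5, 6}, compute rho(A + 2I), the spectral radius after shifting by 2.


Spectrum of A + 2I = {-4, 7, 8}
Spectral radius = max |lambda| over the shifted spectrum
= max(4, 7, 8) = 8

8


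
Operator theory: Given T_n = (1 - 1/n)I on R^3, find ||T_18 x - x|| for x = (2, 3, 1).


T_18 x - x = (1 - 1/18)x - x = -x/18
||x|| = sqrt(14) = 3.7417
||T_18 x - x|| = ||x||/18 = 3.7417/18 = 0.2079

0.2079


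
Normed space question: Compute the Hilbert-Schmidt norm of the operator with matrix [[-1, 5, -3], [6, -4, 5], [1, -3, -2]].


The Hilbert-Schmidt norm is sqrt(sum of squares of all entries).
Sum of squares = (-1)^2 + 5^2 + (-3)^2 + 6^2 + (-4)^2 + 5^2 + 1^2 + (-3)^2 + (-2)^2
= 1 + 25 + 9 + 36 + 16 + 25 + 1 + 9 + 4 = 126
||T||_HS = sqrt(126) = 11.2250

11.2250


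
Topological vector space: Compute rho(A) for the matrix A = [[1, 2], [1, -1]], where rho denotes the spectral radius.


For a 2x2 matrix, eigenvalues satisfy lambda^2 - (trace)*lambda + det = 0
trace = 1 + -1 = 0
det = 1*-1 - 2*1 = -3
discriminant = 0^2 - 4*(-3) = 12
spectral radius = max |eigenvalue| = 1.7321

1.7321


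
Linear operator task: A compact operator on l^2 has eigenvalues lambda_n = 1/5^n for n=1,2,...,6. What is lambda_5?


The eigenvalue formula gives lambda_5 = 1/5^5
= 1/3125
= 3.2000e-04

3.2000e-04


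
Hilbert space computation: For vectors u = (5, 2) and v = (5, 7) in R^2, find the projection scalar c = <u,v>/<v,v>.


Computing <u,v> = 5*5 + 2*7 = 39
Computing <v,v> = 5^2 + 7^2 = 74
Projection coefficient = 39/74 = 0.5270

0.5270


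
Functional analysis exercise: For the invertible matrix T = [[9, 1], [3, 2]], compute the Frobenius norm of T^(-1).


det(T) = 9*2 - 1*3 = 15
T^(-1) = (1/15) * [[2, -1], [-3, 9]] = [[0.1333, -0.0667], [-0.2000, 0.6000]]
||T^(-1)||_F^2 = 0.1333^2 + (-0.0667)^2 + (-0.2000)^2 + 0.6000^2 = 0.4222
||T^(-1)||_F = sqrt(0.4222) = 0.6498

0.6498


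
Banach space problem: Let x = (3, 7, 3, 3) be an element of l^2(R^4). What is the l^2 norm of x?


The l^2 norm = (sum |x_i|^2)^(1/2)
Sum of 2th powers = 9 + 49 + 9 + 9 = 76
||x||_2 = (76)^(1/2) = 8.7178

8.7178


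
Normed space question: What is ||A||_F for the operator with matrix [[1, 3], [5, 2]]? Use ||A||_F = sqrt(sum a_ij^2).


||A||_F^2 = sum a_ij^2
= 1^2 + 3^2 + 5^2 + 2^2
= 1 + 9 + 25 + 4 = 39
||A||_F = sqrt(39) = 6.2450

6.2450


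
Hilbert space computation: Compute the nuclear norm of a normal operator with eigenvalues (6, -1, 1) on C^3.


For a normal operator, singular values equal |eigenvalues|.
Trace norm = sum |lambda_i| = 6 + 1 + 1
= 8

8


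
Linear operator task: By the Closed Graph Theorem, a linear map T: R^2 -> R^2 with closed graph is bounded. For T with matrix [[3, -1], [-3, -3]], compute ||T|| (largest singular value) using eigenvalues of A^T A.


A^T A = [[18, 6], [6, 10]]
trace(A^T A) = 28, det(A^T A) = 144
discriminant = 28^2 - 4*144 = 208
Largest eigenvalue of A^T A = (trace + sqrt(disc))/2 = 21.2111
||T|| = sqrt(21.2111) = 4.6056

4.6056


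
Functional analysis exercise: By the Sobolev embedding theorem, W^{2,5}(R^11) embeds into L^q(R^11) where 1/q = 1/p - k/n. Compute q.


Using the Sobolev embedding formula: 1/q = 1/p - k/n
1/q = 1/5 - 2/11 = 1/55
q = 1/(1/55) = 55

55.0000


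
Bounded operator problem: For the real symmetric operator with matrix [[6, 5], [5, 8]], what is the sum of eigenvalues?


For a self-adjoint (symmetric) matrix, the eigenvalues are real.
The sum of eigenvalues equals the trace of the matrix.
trace = 6 + 8 = 14

14


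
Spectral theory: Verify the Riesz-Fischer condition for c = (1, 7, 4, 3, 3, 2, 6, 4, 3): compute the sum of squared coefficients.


sum |c_n|^2 = 1^2 + 7^2 + 4^2 + 3^2 + 3^2 + 2^2 + 6^2 + 4^2 + 3^2
= 1 + 49 + 16 + 9 + 9 + 4 + 36 + 16 + 9
= 149

149


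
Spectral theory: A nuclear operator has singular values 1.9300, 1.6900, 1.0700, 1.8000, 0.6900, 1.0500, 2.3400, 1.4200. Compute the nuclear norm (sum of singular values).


The nuclear norm is the sum of all singular values.
||T||_1 = 1.9300 + 1.6900 + 1.0700 + 1.8000 + 0.6900 + 1.0500 + 2.3400 + 1.4200
= 11.9900

11.9900


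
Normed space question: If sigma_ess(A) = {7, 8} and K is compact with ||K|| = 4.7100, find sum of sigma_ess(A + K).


By Weyl's theorem, the essential spectrum is invariant under compact perturbations.
sigma_ess(A + K) = sigma_ess(A) = {7, 8}
Sum = 7 + 8 = 15

15


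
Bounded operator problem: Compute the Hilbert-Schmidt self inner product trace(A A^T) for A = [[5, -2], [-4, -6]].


trace(A * A^T) = sum of squares of all entries
= 5^2 + (-2)^2 + (-4)^2 + (-6)^2
= 25 + 4 + 16 + 36
= 81

81


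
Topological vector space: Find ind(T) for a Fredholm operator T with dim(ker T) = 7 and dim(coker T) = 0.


The Fredholm index is defined as ind(T) = dim(ker T) - dim(coker T)
= 7 - 0
= 7

7


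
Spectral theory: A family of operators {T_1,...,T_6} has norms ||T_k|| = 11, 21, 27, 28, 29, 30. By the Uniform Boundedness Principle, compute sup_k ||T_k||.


By the Uniform Boundedness Principle, the supremum of norms is finite.
sup_k ||T_k|| = max(11, 21, 27, 28, 29, 30) = 30

30


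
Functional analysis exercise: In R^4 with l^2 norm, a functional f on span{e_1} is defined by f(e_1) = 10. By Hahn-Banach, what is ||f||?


The norm of f is given by ||f|| = sup_{||x||=1} |f(x)|.
On span{e_1}, ||e_1|| = 1, so ||f|| = |f(e_1)| / ||e_1||
= |10| / 1 = 10.0000

10.0000


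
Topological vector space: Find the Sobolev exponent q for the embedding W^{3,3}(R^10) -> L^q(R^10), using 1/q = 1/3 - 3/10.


Using the Sobolev embedding formula: 1/q = 1/p - k/n
1/q = 1/3 - 3/10 = 1/30
q = 1/(1/30) = 30

30.0000


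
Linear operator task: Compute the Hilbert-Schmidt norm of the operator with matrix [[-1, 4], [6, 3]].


The Hilbert-Schmidt norm is sqrt(sum of squares of all entries).
Sum of squares = (-1)^2 + 4^2 + 6^2 + 3^2
= 1 + 16 + 36 + 9 = 62
||T||_HS = sqrt(62) = 7.8740

7.8740


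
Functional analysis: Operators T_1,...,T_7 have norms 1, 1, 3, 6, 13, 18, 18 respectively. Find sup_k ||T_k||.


By the Uniform Boundedness Principle, the supremum of norms is finite.
sup_k ||T_k|| = max(1, 1, 3, 6, 13, 18, 18) = 18

18


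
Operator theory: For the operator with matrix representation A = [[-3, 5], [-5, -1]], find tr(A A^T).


trace(A * A^T) = sum of squares of all entries
= (-3)^2 + 5^2 + (-5)^2 + (-1)^2
= 9 + 25 + 25 + 1
= 60

60


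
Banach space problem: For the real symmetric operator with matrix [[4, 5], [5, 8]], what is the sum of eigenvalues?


For a self-adjoint (symmetric) matrix, the eigenvalues are real.
The sum of eigenvalues equals the trace of the matrix.
trace = 4 + 8 = 12

12


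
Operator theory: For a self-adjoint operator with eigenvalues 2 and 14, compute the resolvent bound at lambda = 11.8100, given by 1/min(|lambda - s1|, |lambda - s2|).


dist(11.8100, {2, 14}) = min(|11.8100 - 2|, |11.8100 - 14|)
= min(9.8100, 2.1900) = 2.1900
Resolvent bound = 1/2.1900 = 0.4566

0.4566


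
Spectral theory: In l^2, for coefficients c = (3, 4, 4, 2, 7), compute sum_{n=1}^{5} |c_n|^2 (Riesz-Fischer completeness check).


sum |c_n|^2 = 3^2 + 4^2 + 4^2 + 2^2 + 7^2
= 9 + 16 + 16 + 4 + 49
= 94

94


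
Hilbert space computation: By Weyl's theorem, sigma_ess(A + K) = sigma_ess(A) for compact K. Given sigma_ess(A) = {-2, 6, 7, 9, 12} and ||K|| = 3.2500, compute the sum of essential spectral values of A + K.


By Weyl's theorem, the essential spectrum is invariant under compact perturbations.
sigma_ess(A + K) = sigma_ess(A) = {-2, 6, 7, 9, 12}
Sum = -2 + 6 + 7 + 9 + 12 = 32

32


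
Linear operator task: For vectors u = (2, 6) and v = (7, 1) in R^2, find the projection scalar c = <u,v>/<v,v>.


Computing <u,v> = 2*7 + 6*1 = 20
Computing <v,v> = 7^2 + 1^2 = 50
Projection coefficient = 20/50 = 0.4000

0.4000


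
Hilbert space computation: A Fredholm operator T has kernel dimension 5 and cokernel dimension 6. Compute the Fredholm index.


The Fredholm index is defined as ind(T) = dim(ker T) - dim(coker T)
= 5 - 6
= -1

-1


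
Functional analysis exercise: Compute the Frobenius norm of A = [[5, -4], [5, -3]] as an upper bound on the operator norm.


||A||_F^2 = sum a_ij^2
= 5^2 + (-4)^2 + 5^2 + (-3)^2
= 25 + 16 + 25 + 9 = 75
||A||_F = sqrt(75) = 8.6603

8.6603


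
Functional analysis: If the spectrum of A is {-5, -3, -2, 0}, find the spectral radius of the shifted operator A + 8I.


Spectrum of A + 8I = {3, 5, 6, 8}
Spectral radius = max |lambda| over the shifted spectrum
= max(3, 5, 6, 8) = 8

8


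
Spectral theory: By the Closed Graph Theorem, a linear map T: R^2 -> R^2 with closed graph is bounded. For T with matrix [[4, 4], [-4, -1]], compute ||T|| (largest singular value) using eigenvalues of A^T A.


A^T A = [[32, 20], [20, 17]]
trace(A^T A) = 49, det(A^T A) = 144
discriminant = 49^2 - 4*144 = 1825
Largest eigenvalue of A^T A = (trace + sqrt(disc))/2 = 45.8600
||T|| = sqrt(45.8600) = 6.7720

6.7720


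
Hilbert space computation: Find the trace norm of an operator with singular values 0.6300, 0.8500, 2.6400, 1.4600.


The nuclear norm is the sum of all singular values.
||T||_1 = 0.6300 + 0.8500 + 2.6400 + 1.4600
= 5.5800

5.5800


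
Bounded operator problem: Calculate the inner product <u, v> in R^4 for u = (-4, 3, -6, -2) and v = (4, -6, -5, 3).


Computing the standard inner product <u, v> = sum u_i * v_i
= -4*4 + 3*-6 + -6*-5 + -2*3
= -16 + -18 + 30 + -6
= -10

-10


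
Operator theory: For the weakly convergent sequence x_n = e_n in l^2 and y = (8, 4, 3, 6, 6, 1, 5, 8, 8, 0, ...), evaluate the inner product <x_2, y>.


x_2 = e_2 is the standard basis vector with 1 in position 2.
<x_2, y> = y_2 = 4
As n -> infinity, <x_n, y> -> 0, confirming weak convergence of (x_n) to 0.

4


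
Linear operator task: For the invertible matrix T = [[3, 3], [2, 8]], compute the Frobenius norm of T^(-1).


det(T) = 3*8 - 3*2 = 18
T^(-1) = (1/18) * [[8, -3], [-2, 3]] = [[0.4444, -0.1667], [-0.1111, 0.1667]]
||T^(-1)||_F^2 = 0.4444^2 + (-0.1667)^2 + (-0.1111)^2 + 0.1667^2 = 0.2654
||T^(-1)||_F = sqrt(0.2654) = 0.5152

0.5152


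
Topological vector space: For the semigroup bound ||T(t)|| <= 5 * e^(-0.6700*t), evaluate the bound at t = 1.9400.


||T(1.9400)|| <= 5 * exp(-0.6700 * 1.9400)
= 5 * exp(-1.2998)
= 5 * 0.2726
= 1.3629

1.3629


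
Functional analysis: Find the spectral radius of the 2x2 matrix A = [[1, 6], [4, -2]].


For a 2x2 matrix, eigenvalues satisfy lambda^2 - (trace)*lambda + det = 0
trace = 1 + -2 = -1
det = 1*-2 - 6*4 = -26
discriminant = (-1)^2 - 4*(-26) = 105
spectral radius = max |eigenvalue| = 5.6235

5.6235


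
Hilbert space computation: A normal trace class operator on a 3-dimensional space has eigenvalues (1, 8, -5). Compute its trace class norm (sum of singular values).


For a normal operator, singular values equal |eigenvalues|.
Trace norm = sum |lambda_i| = 1 + 8 + 5
= 14

14


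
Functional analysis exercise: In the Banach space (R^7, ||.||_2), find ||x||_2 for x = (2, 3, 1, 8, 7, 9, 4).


The l^2 norm = (sum |x_i|^2)^(1/2)
Sum of 2th powers = 4 + 9 + 1 + 64 + 49 + 81 + 16 = 224
||x||_2 = (224)^(1/2) = 14.9666

14.9666


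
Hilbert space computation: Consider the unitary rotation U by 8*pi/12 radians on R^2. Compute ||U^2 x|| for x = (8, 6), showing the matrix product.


U is a rotation by theta = 8*pi/12
U^2 = rotation by 2*theta = 16*pi/12
cos(16*pi/12) = -0.5000, sin(16*pi/12) = -0.8660
U^2 x = (-0.5000 * 8 - -0.8660 * 6, -0.8660 * 8 + -0.5000 * 6)
= (1.1962, -9.9282)
||U^2 x|| = sqrt(1.1962^2 + (-9.9282)^2) = sqrt(100.0000) = 10.0000

10.0000


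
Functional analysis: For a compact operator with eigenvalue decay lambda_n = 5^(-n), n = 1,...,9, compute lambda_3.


The eigenvalue formula gives lambda_3 = 1/5^3
= 1/125
= 0.0080

0.0080


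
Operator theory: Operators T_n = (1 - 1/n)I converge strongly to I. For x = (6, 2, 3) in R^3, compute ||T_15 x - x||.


T_15 x - x = (1 - 1/15)x - x = -x/15
||x|| = sqrt(49) = 7.0000
||T_15 x - x|| = ||x||/15 = 7.0000/15 = 0.4667

0.4667


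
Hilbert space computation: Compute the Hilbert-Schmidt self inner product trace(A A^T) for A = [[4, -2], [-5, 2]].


trace(A * A^T) = sum of squares of all entries
= 4^2 + (-2)^2 + (-5)^2 + 2^2
= 16 + 4 + 25 + 4
= 49

49


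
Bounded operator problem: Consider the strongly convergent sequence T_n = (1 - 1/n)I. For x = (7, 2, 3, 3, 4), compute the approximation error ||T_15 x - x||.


T_15 x - x = (1 - 1/15)x - x = -x/15
||x|| = sqrt(87) = 9.3274
||T_15 x - x|| = ||x||/15 = 9.3274/15 = 0.6218

0.6218


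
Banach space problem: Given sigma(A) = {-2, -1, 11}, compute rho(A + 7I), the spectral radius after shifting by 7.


Spectrum of A + 7I = {5, 6, 18}
Spectral radius = max |lambda| over the shifted spectrum
= max(5, 6, 18) = 18

18


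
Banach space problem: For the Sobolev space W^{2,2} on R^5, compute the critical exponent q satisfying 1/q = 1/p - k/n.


Using the Sobolev embedding formula: 1/q = 1/p - k/n
1/q = 1/2 - 2/5 = 1/10
q = 1/(1/10) = 10

10.0000


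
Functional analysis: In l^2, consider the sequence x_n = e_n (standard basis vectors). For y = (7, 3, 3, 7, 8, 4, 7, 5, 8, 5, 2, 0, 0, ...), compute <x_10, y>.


x_10 = e_10 is the standard basis vector with 1 in position 10.
<x_10, y> = y_10 = 5
As n -> infinity, <x_n, y> -> 0, confirming weak convergence of (x_n) to 0.

5


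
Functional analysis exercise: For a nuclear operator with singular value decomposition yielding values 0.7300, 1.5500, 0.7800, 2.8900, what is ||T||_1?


The nuclear norm is the sum of all singular values.
||T||_1 = 0.7300 + 1.5500 + 0.7800 + 2.8900
= 5.9500

5.9500


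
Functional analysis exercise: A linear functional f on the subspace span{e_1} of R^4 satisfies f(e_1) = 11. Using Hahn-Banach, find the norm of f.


The norm of f is given by ||f|| = sup_{||x||=1} |f(x)|.
On span{e_1}, ||e_1|| = 1, so ||f|| = |f(e_1)| / ||e_1||
= |11| / 1 = 11.0000

11.0000


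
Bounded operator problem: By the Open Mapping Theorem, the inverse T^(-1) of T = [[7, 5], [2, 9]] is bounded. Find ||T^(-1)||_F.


det(T) = 7*9 - 5*2 = 53
T^(-1) = (1/53) * [[9, -5], [-2, 7]] = [[0.1698, -0.0943], [-0.0377, 0.1321]]
||T^(-1)||_F^2 = 0.1698^2 + (-0.0943)^2 + (-0.0377)^2 + 0.1321^2 = 0.0566
||T^(-1)||_F = sqrt(0.0566) = 0.2379

0.2379


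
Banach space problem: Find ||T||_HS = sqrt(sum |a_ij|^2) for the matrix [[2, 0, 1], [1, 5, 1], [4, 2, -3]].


The Hilbert-Schmidt norm is sqrt(sum of squares of all entries).
Sum of squares = 2^2 + 0^2 + 1^2 + 1^2 + 5^2 + 1^2 + 4^2 + 2^2 + (-3)^2
= 4 + 0 + 1 + 1 + 25 + 1 + 16 + 4 + 9 = 61
||T||_HS = sqrt(61) = 7.8102

7.8102


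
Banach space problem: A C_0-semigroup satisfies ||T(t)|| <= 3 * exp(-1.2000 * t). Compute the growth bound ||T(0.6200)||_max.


||T(0.6200)|| <= 3 * exp(-1.2000 * 0.6200)
= 3 * exp(-0.7440)
= 3 * 0.4752
= 1.4256

1.4256


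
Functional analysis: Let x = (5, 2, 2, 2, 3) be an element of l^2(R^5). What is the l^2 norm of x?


The l^2 norm = (sum |x_i|^2)^(1/2)
Sum of 2th powers = 25 + 4 + 4 + 4 + 9 = 46
||x||_2 = (46)^(1/2) = 6.7823

6.7823


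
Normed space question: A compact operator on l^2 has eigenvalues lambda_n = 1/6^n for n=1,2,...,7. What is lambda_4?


The eigenvalue formula gives lambda_4 = 1/6^4
= 1/1296
= 7.7160e-04

7.7160e-04


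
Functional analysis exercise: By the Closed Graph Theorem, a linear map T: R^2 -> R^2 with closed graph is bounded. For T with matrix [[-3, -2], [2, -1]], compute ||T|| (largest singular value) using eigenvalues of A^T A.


A^T A = [[13, 4], [4, 5]]
trace(A^T A) = 18, det(A^T A) = 49
discriminant = 18^2 - 4*49 = 128
Largest eigenvalue of A^T A = (trace + sqrt(disc))/2 = 14.6569
||T|| = sqrt(14.6569) = 3.8284

3.8284


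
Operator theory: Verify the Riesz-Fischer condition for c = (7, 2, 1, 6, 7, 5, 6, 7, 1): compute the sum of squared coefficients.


sum |c_n|^2 = 7^2 + 2^2 + 1^2 + 6^2 + 7^2 + 5^2 + 6^2 + 7^2 + 1^2
= 49 + 4 + 1 + 36 + 49 + 25 + 36 + 49 + 1
= 250

250


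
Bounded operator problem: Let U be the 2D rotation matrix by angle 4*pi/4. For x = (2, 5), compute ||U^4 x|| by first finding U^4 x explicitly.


U is a rotation by theta = 4*pi/4
U^4 = rotation by 4*theta = 16*pi/4 = 0*pi/4 (mod 2*pi)
cos(0*pi/4) = 1.0000, sin(0*pi/4) = 0.0000
U^4 x = (1.0000 * 2 - 0.0000 * 5, 0.0000 * 2 + 1.0000 * 5)
= (2.0000, 5.0000)
||U^4 x|| = sqrt(2.0000^2 + 5.0000^2) = sqrt(29.0000) = 5.3852

5.3852


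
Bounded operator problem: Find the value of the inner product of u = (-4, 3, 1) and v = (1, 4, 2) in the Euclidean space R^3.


Computing the standard inner product <u, v> = sum u_i * v_i
= -4*1 + 3*4 + 1*2
= -4 + 12 + 2
= 10

10


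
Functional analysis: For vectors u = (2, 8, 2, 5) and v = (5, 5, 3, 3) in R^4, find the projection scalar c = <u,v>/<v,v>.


Computing <u,v> = 2*5 + 8*5 + 2*3 + 5*3 = 71
Computing <v,v> = 5^2 + 5^2 + 3^2 + 3^2 = 68
Projection coefficient = 71/68 = 1.0441

1.0441


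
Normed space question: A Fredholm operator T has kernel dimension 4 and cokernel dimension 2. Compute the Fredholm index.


The Fredholm index is defined as ind(T) = dim(ker T) - dim(coker T)
= 4 - 2
= 2

2


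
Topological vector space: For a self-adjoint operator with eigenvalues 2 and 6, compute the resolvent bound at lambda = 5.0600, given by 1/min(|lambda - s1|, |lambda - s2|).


dist(5.0600, {2, 6}) = min(|5.0600 - 2|, |5.0600 - 6|)
= min(3.0600, 0.9400) = 0.9400
Resolvent bound = 1/0.9400 = 1.0638

1.0638


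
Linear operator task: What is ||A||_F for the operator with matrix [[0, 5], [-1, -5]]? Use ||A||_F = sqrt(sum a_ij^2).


||A||_F^2 = sum a_ij^2
= 0^2 + 5^2 + (-1)^2 + (-5)^2
= 0 + 25 + 1 + 25 = 51
||A||_F = sqrt(51) = 7.1414

7.1414


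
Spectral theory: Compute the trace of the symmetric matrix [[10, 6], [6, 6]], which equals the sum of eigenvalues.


For a self-adjoint (symmetric) matrix, the eigenvalues are real.
The sum of eigenvalues equals the trace of the matrix.
trace = 10 + 6 = 16

16


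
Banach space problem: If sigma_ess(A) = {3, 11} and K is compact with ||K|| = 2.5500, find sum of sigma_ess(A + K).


By Weyl's theorem, the essential spectrum is invariant under compact perturbations.
sigma_ess(A + K) = sigma_ess(A) = {3, 11}
Sum = 3 + 11 = 14

14


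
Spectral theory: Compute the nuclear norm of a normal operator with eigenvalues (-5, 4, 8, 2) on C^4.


For a normal operator, singular values equal |eigenvalues|.
Trace norm = sum |lambda_i| = 5 + 4 + 8 + 2
= 19

19


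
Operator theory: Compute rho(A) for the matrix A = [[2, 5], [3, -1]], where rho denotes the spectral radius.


For a 2x2 matrix, eigenvalues satisfy lambda^2 - (trace)*lambda + det = 0
trace = 2 + -1 = 1
det = 2*-1 - 5*3 = -17
discriminant = 1^2 - 4*(-17) = 69
spectral radius = max |eigenvalue| = 4.6533

4.6533


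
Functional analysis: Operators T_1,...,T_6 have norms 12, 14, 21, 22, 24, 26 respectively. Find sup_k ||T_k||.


By the Uniform Boundedness Principle, the supremum of norms is finite.
sup_k ||T_k|| = max(12, 14, 21, 22, 24, 26) = 26

26


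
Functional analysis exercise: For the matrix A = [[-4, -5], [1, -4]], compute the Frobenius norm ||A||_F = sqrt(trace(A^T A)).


||A||_F^2 = sum a_ij^2
= (-4)^2 + (-5)^2 + 1^2 + (-4)^2
= 16 + 25 + 1 + 16 = 58
||A||_F = sqrt(58) = 7.6158

7.6158


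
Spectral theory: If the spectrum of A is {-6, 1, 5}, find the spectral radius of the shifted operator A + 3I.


Spectrum of A + 3I = {-3, 4, 8}
Spectral radius = max |lambda| over the shifted spectrum
= max(3, 4, 8) = 8

8


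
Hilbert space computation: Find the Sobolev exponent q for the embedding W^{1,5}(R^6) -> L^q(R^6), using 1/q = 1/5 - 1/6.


Using the Sobolev embedding formula: 1/q = 1/p - k/n
1/q = 1/5 - 1/6 = 1/30
q = 1/(1/30) = 30

30.0000


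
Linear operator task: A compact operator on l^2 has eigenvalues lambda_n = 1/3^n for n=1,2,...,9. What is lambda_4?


The eigenvalue formula gives lambda_4 = 1/3^4
= 1/81
= 0.0123

0.0123


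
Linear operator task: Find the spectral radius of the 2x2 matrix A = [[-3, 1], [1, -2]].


For a 2x2 matrix, eigenvalues satisfy lambda^2 - (trace)*lambda + det = 0
trace = -3 + -2 = -5
det = -3*-2 - 1*1 = 5
discriminant = (-5)^2 - 4*(5) = 5
spectral radius = max |eigenvalue| = 3.6180

3.6180


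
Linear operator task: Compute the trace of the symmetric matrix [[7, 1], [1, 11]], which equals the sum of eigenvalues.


For a self-adjoint (symmetric) matrix, the eigenvalues are real.
The sum of eigenvalues equals the trace of the matrix.
trace = 7 + 11 = 18

18


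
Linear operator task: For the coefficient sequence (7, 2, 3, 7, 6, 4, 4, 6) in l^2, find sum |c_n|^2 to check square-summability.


sum |c_n|^2 = 7^2 + 2^2 + 3^2 + 7^2 + 6^2 + 4^2 + 4^2 + 6^2
= 49 + 4 + 9 + 49 + 36 + 16 + 16 + 36
= 215

215


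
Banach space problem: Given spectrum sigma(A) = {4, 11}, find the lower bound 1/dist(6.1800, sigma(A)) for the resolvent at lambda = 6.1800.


dist(6.1800, {4, 11}) = min(|6.1800 - 4|, |6.1800 - 11|)
= min(2.1800, 4.8200) = 2.1800
Resolvent bound = 1/2.1800 = 0.4587

0.4587


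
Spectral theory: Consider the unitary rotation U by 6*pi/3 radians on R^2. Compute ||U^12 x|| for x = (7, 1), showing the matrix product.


U is a rotation by theta = 6*pi/3
U^12 = rotation by 12*theta = 72*pi/3 = 0*pi/3 (mod 2*pi)
cos(0*pi/3) = 1.0000, sin(0*pi/3) = 0.0000
U^12 x = (1.0000 * 7 - 0.0000 * 1, 0.0000 * 7 + 1.0000 * 1)
= (7.0000, 1.0000)
||U^12 x|| = sqrt(7.0000^2 + 1.0000^2) = sqrt(50.0000) = 7.0711

7.0711


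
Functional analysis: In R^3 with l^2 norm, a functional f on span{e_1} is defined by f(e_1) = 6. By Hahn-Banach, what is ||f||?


The norm of f is given by ||f|| = sup_{||x||=1} |f(x)|.
On span{e_1}, ||e_1|| = 1, so ||f|| = |f(e_1)| / ||e_1||
= |6| / 1 = 6.0000

6.0000


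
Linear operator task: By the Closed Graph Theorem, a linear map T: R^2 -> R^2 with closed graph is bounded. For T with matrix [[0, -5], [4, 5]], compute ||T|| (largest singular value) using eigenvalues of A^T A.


A^T A = [[16, 20], [20, 50]]
trace(A^T A) = 66, det(A^T A) = 400
discriminant = 66^2 - 4*400 = 2756
Largest eigenvalue of A^T A = (trace + sqrt(disc))/2 = 59.2488
||T|| = sqrt(59.2488) = 7.6973

7.6973


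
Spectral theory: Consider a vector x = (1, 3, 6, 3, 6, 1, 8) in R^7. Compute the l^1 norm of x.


The l^1 norm equals the sum of absolute values of all components.
||x||_1 = 1 + 3 + 6 + 3 + 6 + 1 + 8
= 28

28.0000


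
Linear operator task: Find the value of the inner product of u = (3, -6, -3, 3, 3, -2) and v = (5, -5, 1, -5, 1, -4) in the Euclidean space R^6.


Computing the standard inner product <u, v> = sum u_i * v_i
= 3*5 + -6*-5 + -3*1 + 3*-5 + 3*1 + -2*-4
= 15 + 30 + -3 + -15 + 3 + 8
= 38

38


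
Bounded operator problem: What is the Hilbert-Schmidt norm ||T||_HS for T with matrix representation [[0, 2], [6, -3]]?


The Hilbert-Schmidt norm is sqrt(sum of squares of all entries).
Sum of squares = 0^2 + 2^2 + 6^2 + (-3)^2
= 0 + 4 + 36 + 9 = 49
||T||_HS = sqrt(49) = 7.0000

7.0000


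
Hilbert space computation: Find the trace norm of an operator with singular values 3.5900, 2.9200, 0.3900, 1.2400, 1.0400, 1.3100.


The nuclear norm is the sum of all singular values.
||T||_1 = 3.5900 + 2.9200 + 0.3900 + 1.2400 + 1.0400 + 1.3100
= 10.4900

10.4900


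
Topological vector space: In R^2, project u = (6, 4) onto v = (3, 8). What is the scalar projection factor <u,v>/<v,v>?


Computing <u,v> = 6*3 + 4*8 = 50
Computing <v,v> = 3^2 + 8^2 = 73
Projection coefficient = 50/73 = 0.6849

0.6849


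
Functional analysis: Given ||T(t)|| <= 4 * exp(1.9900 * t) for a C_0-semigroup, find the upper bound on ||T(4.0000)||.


||T(4.0000)|| <= 4 * exp(1.9900 * 4.0000)
= 4 * exp(7.9600)
= 4 * 2864.0730
= 11456.2918

11456.2918


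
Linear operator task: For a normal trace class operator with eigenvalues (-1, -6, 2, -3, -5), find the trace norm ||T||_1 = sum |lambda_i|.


For a normal operator, singular values equal |eigenvalues|.
Trace norm = sum |lambda_i| = 1 + 6 + 2 + 3 + 5
= 17

17


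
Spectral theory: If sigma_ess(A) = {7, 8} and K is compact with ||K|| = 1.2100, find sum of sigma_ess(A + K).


By Weyl's theorem, the essential spectrum is invariant under compact perturbations.
sigma_ess(A + K) = sigma_ess(A) = {7, 8}
Sum = 7 + 8 = 15

15


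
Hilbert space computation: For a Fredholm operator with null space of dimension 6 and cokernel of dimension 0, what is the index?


The Fredholm index is defined as ind(T) = dim(ker T) - dim(coker T)
= 6 - 0
= 6

6


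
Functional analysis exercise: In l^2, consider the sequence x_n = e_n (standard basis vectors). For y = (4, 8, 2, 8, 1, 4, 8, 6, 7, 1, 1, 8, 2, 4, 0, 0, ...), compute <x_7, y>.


x_7 = e_7 is the standard basis vector with 1 in position 7.
<x_7, y> = y_7 = 8
As n -> infinity, <x_n, y> -> 0, confirming weak convergence of (x_n) to 0.

8


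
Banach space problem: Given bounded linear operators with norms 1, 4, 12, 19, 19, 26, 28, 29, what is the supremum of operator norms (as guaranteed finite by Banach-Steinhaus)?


By the Uniform Boundedness Principle, the supremum of norms is finite.
sup_k ||T_k|| = max(1, 4, 12, 19, 19, 26, 28, 29) = 29

29


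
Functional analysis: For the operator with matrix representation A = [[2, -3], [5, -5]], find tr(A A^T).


trace(A * A^T) = sum of squares of all entries
= 2^2 + (-3)^2 + 5^2 + (-5)^2
= 4 + 9 + 25 + 25
= 63

63


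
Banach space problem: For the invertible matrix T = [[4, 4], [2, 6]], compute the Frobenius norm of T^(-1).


det(T) = 4*6 - 4*2 = 16
T^(-1) = (1/16) * [[6, -4], [-2, 4]] = [[0.3750, -0.2500], [-0.1250, 0.2500]]
||T^(-1)||_F^2 = 0.3750^2 + (-0.2500)^2 + (-0.1250)^2 + 0.2500^2 = 0.2812
||T^(-1)||_F = sqrt(0.2812) = 0.5303

0.5303


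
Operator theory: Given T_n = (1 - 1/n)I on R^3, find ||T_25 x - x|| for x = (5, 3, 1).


T_25 x - x = (1 - 1/25)x - x = -x/25
||x|| = sqrt(35) = 5.9161
||T_25 x - x|| = ||x||/25 = 5.9161/25 = 0.2366

0.2366


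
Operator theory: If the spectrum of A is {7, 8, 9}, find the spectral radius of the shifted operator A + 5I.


Spectrum of A + 5I = {12, 13, 14}
Spectral radius = max |lambda| over the shifted spectrum
= max(12, 13, 14) = 14

14


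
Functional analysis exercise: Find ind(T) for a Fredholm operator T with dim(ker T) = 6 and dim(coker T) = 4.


The Fredholm index is defined as ind(T) = dim(ker T) - dim(coker T)
= 6 - 4
= 2

2


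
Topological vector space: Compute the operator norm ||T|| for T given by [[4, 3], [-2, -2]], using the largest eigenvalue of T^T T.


A^T A = [[20, 16], [16, 13]]
trace(A^T A) = 33, det(A^T A) = 4
discriminant = 33^2 - 4*4 = 1073
Largest eigenvalue of A^T A = (trace + sqrt(disc))/2 = 32.8783
||T|| = sqrt(32.8783) = 5.7340

5.7340


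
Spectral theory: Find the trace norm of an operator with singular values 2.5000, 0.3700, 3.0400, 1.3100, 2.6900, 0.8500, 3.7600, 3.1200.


The nuclear norm is the sum of all singular values.
||T||_1 = 2.5000 + 0.3700 + 3.0400 + 1.3100 + 2.6900 + 0.8500 + 3.7600 + 3.1200
= 17.6400

17.6400


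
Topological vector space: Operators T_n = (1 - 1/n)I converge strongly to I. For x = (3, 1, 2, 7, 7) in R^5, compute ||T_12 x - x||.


T_12 x - x = (1 - 1/12)x - x = -x/12
||x|| = sqrt(112) = 10.5830
||T_12 x - x|| = ||x||/12 = 10.5830/12 = 0.8819

0.8819


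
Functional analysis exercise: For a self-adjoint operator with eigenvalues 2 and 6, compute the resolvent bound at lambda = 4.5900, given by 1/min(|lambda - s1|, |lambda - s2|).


dist(4.5900, {2, 6}) = min(|4.5900 - 2|, |4.5900 - 6|)
= min(2.5900, 1.4100) = 1.4100
Resolvent bound = 1/1.4100 = 0.7092

0.7092


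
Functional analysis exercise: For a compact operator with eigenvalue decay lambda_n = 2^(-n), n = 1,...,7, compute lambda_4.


The eigenvalue formula gives lambda_4 = 1/2^4
= 1/16
= 0.0625

0.0625


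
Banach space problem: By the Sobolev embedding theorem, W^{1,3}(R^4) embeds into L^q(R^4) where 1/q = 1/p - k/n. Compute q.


Using the Sobolev embedding formula: 1/q = 1/p - k/n
1/q = 1/3 - 1/4 = 1/12
q = 1/(1/12) = 12

12.0000


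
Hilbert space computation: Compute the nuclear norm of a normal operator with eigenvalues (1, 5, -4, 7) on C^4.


For a normal operator, singular values equal |eigenvalues|.
Trace norm = sum |lambda_i| = 1 + 5 + 4 + 7
= 17

17


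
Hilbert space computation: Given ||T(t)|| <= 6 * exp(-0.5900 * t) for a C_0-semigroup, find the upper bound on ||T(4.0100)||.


||T(4.0100)|| <= 6 * exp(-0.5900 * 4.0100)
= 6 * exp(-2.3659)
= 6 * 0.0939
= 0.5632

0.5632
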